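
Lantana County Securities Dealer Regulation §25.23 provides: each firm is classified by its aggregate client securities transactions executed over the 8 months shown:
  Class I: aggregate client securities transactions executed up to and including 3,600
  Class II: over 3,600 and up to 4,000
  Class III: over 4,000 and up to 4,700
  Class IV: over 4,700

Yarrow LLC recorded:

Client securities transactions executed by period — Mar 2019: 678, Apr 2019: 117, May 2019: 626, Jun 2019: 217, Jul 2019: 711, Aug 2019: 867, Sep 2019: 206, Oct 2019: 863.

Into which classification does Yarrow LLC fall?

Aggregate client securities transactions executed: 678 + 117 + 626 + 217 + 711 + 867 + 206 + 863 = 4,285.
4,000 < 4,285 ≤ 4,700, so Class III applies.

Class III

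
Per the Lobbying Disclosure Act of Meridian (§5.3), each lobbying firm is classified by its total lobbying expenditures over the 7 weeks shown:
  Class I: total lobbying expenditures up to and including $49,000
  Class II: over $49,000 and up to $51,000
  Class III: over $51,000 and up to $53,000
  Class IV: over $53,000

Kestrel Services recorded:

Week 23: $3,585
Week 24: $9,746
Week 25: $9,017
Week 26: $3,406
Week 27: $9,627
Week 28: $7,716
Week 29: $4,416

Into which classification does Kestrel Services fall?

Class I

Total lobbying expenditures: $3,585 + $9,746 + $9,017 + $3,406 + $9,627 + $7,716 + $4,416 = $47,513.
$47,513 ≤ $49,000, so Class I applies.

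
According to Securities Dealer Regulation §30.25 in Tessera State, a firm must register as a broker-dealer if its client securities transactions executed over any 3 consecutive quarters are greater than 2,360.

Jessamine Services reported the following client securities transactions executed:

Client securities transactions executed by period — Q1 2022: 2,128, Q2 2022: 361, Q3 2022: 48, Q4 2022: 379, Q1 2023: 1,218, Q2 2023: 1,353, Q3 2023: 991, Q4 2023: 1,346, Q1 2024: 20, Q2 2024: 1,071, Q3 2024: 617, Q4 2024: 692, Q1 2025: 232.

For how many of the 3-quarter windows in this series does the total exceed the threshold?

6

Q1 2022–Q3 2022: 2,128 + 361 + 48 = 2,537 (over)
Q2 2022–Q4 2022: 361 + 48 + 379 = 788 (under)
Q3 2022–Q1 2023: 48 + 379 + 1,218 = 1,645 (under)
Q4 2022–Q2 2023: 379 + 1,218 + 1,353 = 2,950 (over)
Q1 2023–Q3 2023: 1,218 + 1,353 + 991 = 3,562 (over)
Q2 2023–Q4 2023: 1,353 + 991 + 1,346 = 3,690 (over)
Q3 2023–Q1 2024: 991 + 1,346 + 20 = 2,357 (under)
Q4 2023–Q2 2024: 1,346 + 20 + 1,071 = 2,437 (over)
Q1 2024–Q3 2024: 20 + 1,071 + 617 = 1,708 (under)
Q2 2024–Q4 2024: 1,071 + 617 + 692 = 2,380 (over)
Q3 2024–Q1 2025: 617 + 692 + 232 = 1,541 (under)
6 windows exceed the threshold.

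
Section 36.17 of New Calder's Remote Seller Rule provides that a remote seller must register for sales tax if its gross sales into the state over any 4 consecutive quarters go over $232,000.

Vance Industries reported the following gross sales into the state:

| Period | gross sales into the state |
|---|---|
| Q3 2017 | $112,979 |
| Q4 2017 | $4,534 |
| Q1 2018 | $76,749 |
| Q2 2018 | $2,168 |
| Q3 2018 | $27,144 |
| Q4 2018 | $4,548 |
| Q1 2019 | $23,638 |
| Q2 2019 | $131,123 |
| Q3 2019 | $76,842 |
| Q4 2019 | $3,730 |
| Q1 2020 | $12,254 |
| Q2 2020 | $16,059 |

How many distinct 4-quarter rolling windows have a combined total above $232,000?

2

Q3 2017–Q2 2018: $112,979 + $4,534 + $76,749 + $2,168 = $196,430 (under)
Q4 2017–Q3 2018: $4,534 + $76,749 + $2,168 + $27,144 = $110,595 (under)
Q1 2018–Q4 2018: $76,749 + $2,168 + $27,144 + $4,548 = $110,609 (under)
Q2 2018–Q1 2019: $2,168 + $27,144 + $4,548 + $23,638 = $57,498 (under)
Q3 2018–Q2 2019: $27,144 + $4,548 + $23,638 + $131,123 = $186,453 (under)
Q4 2018–Q3 2019: $4,548 + $23,638 + $131,123 + $76,842 = $236,151 (over)
Q1 2019–Q4 2019: $23,638 + $131,123 + $76,842 + $3,730 = $235,333 (over)
Q2 2019–Q1 2020: $131,123 + $76,842 + $3,730 + $12,254 = $223,949 (under)
Q3 2019–Q2 2020: $76,842 + $3,730 + $12,254 + $16,059 = $108,885 (under)
2 windows exceed the threshold.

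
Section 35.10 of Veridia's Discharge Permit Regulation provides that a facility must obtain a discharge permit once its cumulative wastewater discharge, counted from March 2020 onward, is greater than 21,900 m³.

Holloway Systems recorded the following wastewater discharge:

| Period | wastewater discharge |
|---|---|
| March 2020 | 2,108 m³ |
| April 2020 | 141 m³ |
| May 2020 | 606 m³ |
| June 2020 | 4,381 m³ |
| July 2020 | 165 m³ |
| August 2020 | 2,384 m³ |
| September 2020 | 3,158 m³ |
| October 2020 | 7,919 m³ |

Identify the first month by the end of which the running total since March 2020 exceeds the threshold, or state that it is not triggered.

Not triggered

Through March 2020: 2,108 m³
Through April 2020: 2,249 m³
Through May 2020: 2,855 m³
Through June 2020: 7,236 m³
Through July 2020: 7,401 m³
Through August 2020: 9,785 m³
Through September 2020: 12,943 m³
Through October 2020: 20,862 m³
Final cumulative total 20,862 m³ ≤ 21,900 m³; the threshold is never exceeded.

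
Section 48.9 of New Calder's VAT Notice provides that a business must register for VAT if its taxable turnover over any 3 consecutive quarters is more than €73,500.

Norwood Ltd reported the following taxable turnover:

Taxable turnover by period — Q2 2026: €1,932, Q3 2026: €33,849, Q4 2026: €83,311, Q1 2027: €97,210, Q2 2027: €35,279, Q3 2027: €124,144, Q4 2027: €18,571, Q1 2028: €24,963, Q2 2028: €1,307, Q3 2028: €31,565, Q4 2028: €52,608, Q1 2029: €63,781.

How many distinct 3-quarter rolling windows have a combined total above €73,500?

Q2 2026–Q4 2026: €1,932 + €33,849 + €83,311 = €119,092 (over)
Q3 2026–Q1 2027: €33,849 + €83,311 + €97,210 = €214,370 (over)
Q4 2026–Q2 2027: €83,311 + €97,210 + €35,279 = €215,800 (over)
Q1 2027–Q3 2027: €97,210 + €35,279 + €124,144 = €256,633 (over)
Q2 2027–Q4 2027: €35,279 + €124,144 + €18,571 = €177,994 (over)
Q3 2027–Q1 2028: €124,144 + €18,571 + €24,963 = €167,678 (over)
Q4 2027–Q2 2028: €18,571 + €24,963 + €1,307 = €44,841 (under)
Q1 2028–Q3 2028: €24,963 + €1,307 + €31,565 = €57,835 (under)
Q2 2028–Q4 2028: €1,307 + €31,565 + €52,608 = €85,480 (over)
Q3 2028–Q1 2029: €31,565 + €52,608 + €63,781 = €147,954 (over)
8 windows exceed the threshold.

8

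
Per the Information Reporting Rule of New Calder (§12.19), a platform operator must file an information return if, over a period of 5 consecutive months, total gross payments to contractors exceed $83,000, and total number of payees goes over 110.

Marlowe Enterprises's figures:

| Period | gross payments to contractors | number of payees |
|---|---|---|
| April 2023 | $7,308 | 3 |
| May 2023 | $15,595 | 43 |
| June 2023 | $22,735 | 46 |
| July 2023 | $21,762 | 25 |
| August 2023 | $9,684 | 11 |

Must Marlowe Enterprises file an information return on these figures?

No

Total gross payments to contractors: $7,308 + $15,595 + $22,735 + $21,762 + $9,684 = $77,084 (≤ $83,000).
Total number of payees: 3 + 43 + 46 + 25 + 11 = 128 (> 110).
The test is 'and': the rule requires both, and at least one is not exceeded.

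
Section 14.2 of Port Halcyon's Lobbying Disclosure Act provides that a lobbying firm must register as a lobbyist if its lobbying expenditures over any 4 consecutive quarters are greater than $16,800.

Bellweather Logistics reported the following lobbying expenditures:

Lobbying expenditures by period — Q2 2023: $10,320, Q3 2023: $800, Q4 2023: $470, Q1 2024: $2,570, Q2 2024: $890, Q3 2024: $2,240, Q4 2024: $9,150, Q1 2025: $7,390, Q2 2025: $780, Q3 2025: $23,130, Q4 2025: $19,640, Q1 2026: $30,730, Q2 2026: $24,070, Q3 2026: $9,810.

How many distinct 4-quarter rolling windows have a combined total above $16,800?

7

Q2 2023–Q1 2024: $10,320 + $800 + $470 + $2,570 = $14,160 (under)
Q3 2023–Q2 2024: $800 + $470 + $2,570 + $890 = $4,730 (under)
Q4 2023–Q3 2024: $470 + $2,570 + $890 + $2,240 = $6,170 (under)
Q1 2024–Q4 2024: $2,570 + $890 + $2,240 + $9,150 = $14,850 (under)
Q2 2024–Q1 2025: $890 + $2,240 + $9,150 + $7,390 = $19,670 (over)
Q3 2024–Q2 2025: $2,240 + $9,150 + $7,390 + $780 = $19,560 (over)
Q4 2024–Q3 2025: $9,150 + $7,390 + $780 + $23,130 = $40,450 (over)
Q1 2025–Q4 2025: $7,390 + $780 + $23,130 + $19,640 = $50,940 (over)
Q2 2025–Q1 2026: $780 + $23,130 + $19,640 + $30,730 = $74,280 (over)
Q3 2025–Q2 2026: $23,130 + $19,640 + $30,730 + $24,070 = $97,570 (over)
Q4 2025–Q3 2026: $19,640 + $30,730 + $24,070 + $9,810 = $84,250 (over)
7 windows exceed the threshold.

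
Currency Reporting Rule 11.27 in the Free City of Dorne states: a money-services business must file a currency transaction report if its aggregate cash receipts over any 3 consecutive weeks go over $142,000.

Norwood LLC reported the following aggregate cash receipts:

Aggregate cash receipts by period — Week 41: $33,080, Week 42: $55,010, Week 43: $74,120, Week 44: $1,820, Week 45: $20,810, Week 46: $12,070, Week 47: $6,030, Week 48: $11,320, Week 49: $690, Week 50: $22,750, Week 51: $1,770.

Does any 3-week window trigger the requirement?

Week 41–Week 43: $33,080 + $55,010 + $74,120 = $162,210 (over)
Week 42–Week 44: $55,010 + $74,120 + $1,820 = $130,950 (under)
Week 43–Week 45: $74,120 + $1,820 + $20,810 = $96,750 (under)
Week 44–Week 46: $1,820 + $20,810 + $12,070 = $34,700 (under)
Week 45–Week 47: $20,810 + $12,070 + $6,030 = $38,910 (under)
Week 46–Week 48: $12,070 + $6,030 + $11,320 = $29,420 (under)
Week 47–Week 49: $6,030 + $11,320 + $690 = $18,040 (under)
Week 48–Week 50: $11,320 + $690 + $22,750 = $34,760 (under)
Week 49–Week 51: $690 + $22,750 + $1,770 = $25,210 (under)
At least one window exceeds $142,000.

Yes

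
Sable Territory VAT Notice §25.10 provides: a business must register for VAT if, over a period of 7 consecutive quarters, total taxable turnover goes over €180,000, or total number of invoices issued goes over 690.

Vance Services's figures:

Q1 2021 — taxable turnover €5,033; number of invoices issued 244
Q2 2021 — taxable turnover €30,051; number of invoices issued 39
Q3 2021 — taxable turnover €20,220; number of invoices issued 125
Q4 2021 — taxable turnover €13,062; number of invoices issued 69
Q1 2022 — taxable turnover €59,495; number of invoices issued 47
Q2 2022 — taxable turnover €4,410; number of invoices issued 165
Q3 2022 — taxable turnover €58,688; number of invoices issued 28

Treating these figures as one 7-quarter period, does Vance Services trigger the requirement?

Yes

Total taxable turnover: €5,033 + €30,051 + €20,220 + €13,062 + €59,495 + €4,410 + €58,688 = €190,959 (> €180,000).
Total number of invoices issued: 244 + 39 + 125 + 69 + 47 + 165 + 28 = 717 (> 690).
The test is 'or': at least one threshold is exceeded.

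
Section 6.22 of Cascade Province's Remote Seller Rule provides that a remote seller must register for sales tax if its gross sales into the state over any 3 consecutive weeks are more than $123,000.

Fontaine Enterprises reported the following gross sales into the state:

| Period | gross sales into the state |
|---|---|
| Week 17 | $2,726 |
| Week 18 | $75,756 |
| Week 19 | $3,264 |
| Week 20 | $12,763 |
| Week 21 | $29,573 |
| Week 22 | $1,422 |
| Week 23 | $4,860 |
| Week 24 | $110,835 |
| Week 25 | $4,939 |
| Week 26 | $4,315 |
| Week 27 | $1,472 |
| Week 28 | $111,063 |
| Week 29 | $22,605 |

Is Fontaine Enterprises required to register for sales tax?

Week 17–Week 19: $2,726 + $75,756 + $3,264 = $81,746 (under)
Week 18–Week 20: $75,756 + $3,264 + $12,763 = $91,783 (under)
Week 19–Week 21: $3,264 + $12,763 + $29,573 = $45,600 (under)
Week 20–Week 22: $12,763 + $29,573 + $1,422 = $43,758 (under)
Week 21–Week 23: $29,573 + $1,422 + $4,860 = $35,855 (under)
Week 22–Week 24: $1,422 + $4,860 + $110,835 = $117,117 (under)
Week 23–Week 25: $4,860 + $110,835 + $4,939 = $120,634 (under)
Week 24–Week 26: $110,835 + $4,939 + $4,315 = $120,089 (under)
Week 25–Week 27: $4,939 + $4,315 + $1,472 = $10,726 (under)
Week 26–Week 28: $4,315 + $1,472 + $111,063 = $116,850 (under)
Week 27–Week 29: $1,472 + $111,063 + $22,605 = $135,140 (over)
At least one window exceeds $123,000.

Yes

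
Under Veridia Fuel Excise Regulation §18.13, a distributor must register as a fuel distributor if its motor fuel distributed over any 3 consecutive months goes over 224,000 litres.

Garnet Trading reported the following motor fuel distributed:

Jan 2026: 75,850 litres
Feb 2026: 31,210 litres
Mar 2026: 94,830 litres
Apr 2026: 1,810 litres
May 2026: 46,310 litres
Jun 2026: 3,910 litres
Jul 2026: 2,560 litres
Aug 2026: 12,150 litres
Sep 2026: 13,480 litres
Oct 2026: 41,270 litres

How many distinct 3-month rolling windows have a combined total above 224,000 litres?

Jan 2026–Mar 2026: 75,850 litres + 31,210 litres + 94,830 litres = 201,890 litres (under)
Feb 2026–Apr 2026: 31,210 litres + 94,830 litres + 1,810 litres = 127,850 litres (under)
Mar 2026–May 2026: 94,830 litres + 1,810 litres + 46,310 litres = 142,950 litres (under)
Apr 2026–Jun 2026: 1,810 litres + 46,310 litres + 3,910 litres = 52,030 litres (under)
May 2026–Jul 2026: 46,310 litres + 3,910 litres + 2,560 litres = 52,780 litres (under)
Jun 2026–Aug 2026: 3,910 litres + 2,560 litres + 12,150 litres = 18,620 litres (under)
Jul 2026–Sep 2026: 2,560 litres + 12,150 litres + 13,480 litres = 28,190 litres (under)
Aug 2026–Oct 2026: 12,150 litres + 13,480 litres + 41,270 litres = 66,900 litres (under)
0 windows exceed the threshold.

0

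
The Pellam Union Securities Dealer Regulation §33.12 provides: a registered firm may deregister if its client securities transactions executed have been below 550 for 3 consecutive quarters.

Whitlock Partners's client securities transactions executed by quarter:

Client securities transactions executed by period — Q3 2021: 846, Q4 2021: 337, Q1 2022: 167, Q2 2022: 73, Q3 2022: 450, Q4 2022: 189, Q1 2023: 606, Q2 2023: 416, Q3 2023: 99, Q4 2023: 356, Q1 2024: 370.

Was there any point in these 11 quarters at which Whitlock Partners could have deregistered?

Yes

Quarters below 550: Q4 2021, Q1 2022, Q2 2022, Q3 2022, Q4 2022, Q2 2023, Q3 2023, Q4 2023, Q1 2024.
Longest run of consecutive quarters below the threshold: 5.
5 ≥ 3, so Whitlock Partners became eligible.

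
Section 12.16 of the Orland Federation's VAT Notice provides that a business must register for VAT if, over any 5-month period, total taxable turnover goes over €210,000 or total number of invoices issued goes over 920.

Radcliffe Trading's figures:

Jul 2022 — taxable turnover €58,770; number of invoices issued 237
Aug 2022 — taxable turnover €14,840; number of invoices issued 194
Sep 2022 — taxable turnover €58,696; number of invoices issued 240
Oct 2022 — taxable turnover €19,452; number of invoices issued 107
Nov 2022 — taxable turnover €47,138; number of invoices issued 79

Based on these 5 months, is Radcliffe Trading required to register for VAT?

Total taxable turnover: €58,770 + €14,840 + €58,696 + €19,452 + €47,138 = €198,896 (≤ €210,000).
Total number of invoices issued: 237 + 194 + 240 + 107 + 79 = 857 (≤ 920).
The test is 'or': neither threshold is exceeded.

No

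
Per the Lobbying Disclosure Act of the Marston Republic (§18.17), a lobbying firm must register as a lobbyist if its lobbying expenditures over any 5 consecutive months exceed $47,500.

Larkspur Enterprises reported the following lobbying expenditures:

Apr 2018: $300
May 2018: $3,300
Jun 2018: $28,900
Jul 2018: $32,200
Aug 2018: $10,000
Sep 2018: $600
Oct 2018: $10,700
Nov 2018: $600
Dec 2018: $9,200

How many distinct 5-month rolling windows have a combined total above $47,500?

Apr 2018–Aug 2018: $300 + $3,300 + $28,900 + $32,200 + $10,000 = $74,700 (over)
May 2018–Sep 2018: $3,300 + $28,900 + $32,200 + $10,000 + $600 = $75,000 (over)
Jun 2018–Oct 2018: $28,900 + $32,200 + $10,000 + $600 + $10,700 = $82,400 (over)
Jul 2018–Nov 2018: $32,200 + $10,000 + $600 + $10,700 + $600 = $54,100 (over)
Aug 2018–Dec 2018: $10,000 + $600 + $10,700 + $600 + $9,200 = $31,100 (under)
4 windows exceed the threshold.

4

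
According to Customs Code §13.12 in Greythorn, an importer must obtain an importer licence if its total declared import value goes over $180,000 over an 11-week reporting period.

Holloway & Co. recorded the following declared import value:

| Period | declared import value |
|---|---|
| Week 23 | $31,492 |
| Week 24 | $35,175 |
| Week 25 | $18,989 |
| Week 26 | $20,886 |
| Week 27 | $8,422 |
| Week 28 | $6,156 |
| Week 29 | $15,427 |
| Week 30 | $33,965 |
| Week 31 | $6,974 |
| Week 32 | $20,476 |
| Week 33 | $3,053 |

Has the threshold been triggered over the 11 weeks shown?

Yes

Total declared import value: $31,492 + $35,175 + $18,989 + $20,886 + $8,422 + $6,156 + $15,427 + $33,965 + $6,974 + $20,476 + $3,053 = $201,015.
$201,015 > $180,000, so the threshold is exceeded.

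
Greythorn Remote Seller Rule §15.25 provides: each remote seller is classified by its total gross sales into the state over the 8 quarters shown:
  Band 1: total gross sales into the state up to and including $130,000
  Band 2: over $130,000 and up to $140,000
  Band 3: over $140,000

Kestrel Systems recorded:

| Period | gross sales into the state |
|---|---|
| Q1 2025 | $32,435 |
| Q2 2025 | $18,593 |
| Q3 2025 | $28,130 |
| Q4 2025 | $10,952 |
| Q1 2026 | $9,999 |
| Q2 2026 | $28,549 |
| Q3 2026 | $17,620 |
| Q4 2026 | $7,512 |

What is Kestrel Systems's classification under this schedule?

Band 3

Total gross sales into the state: $32,435 + $18,593 + $28,130 + $10,952 + $9,999 + $28,549 + $17,620 + $7,512 = $153,790.
$153,790 > $140,000, so Band 3 applies.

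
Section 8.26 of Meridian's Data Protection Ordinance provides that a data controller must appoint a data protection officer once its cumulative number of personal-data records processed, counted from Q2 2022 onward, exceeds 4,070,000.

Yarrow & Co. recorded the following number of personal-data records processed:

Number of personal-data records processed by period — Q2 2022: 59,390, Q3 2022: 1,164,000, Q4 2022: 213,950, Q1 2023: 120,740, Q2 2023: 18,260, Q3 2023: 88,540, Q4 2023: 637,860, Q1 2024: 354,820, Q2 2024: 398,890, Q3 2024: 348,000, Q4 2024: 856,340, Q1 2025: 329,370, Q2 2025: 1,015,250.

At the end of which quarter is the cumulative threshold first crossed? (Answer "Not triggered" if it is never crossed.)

Through Q2 2022: 59,390
Through Q3 2022: 1,223,390
Through Q4 2022: 1,437,340
Through Q1 2023: 1,558,080
Through Q2 2023: 1,576,340
Through Q3 2023: 1,664,880
Through Q4 2023: 2,302,740
Through Q1 2024: 2,657,560
Through Q2 2024: 3,056,450
Through Q3 2024: 3,404,450
Through Q4 2024: 4,260,790 ← exceeds threshold

Q4 2024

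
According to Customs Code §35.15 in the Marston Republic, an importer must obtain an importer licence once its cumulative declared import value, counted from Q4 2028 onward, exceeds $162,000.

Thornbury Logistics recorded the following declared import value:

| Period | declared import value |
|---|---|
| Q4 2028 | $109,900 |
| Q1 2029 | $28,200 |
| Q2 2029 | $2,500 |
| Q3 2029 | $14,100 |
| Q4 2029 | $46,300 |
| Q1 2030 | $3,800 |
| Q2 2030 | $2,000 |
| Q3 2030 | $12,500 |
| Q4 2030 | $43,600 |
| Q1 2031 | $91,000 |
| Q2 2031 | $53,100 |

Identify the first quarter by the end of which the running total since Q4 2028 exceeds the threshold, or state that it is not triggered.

Through Q4 2028: $109,900
Through Q1 2029: $138,100
Through Q2 2029: $140,600
Through Q3 2029: $154,700
Through Q4 2029: $201,000 ← exceeds threshold

Q4 2029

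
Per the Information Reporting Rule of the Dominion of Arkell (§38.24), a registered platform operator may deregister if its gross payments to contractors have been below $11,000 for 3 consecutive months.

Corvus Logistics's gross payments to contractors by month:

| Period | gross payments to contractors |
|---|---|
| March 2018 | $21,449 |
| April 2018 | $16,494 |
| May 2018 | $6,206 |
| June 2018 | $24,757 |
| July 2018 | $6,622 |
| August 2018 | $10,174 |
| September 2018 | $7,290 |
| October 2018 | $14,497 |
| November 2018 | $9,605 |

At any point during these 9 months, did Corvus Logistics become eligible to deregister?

Months below $11,000: May 2018, July 2018, August 2018, September 2018, November 2018.
Longest run of consecutive months below the threshold: 3.
3 ≥ 3, so Corvus Logistics became eligible.

Yes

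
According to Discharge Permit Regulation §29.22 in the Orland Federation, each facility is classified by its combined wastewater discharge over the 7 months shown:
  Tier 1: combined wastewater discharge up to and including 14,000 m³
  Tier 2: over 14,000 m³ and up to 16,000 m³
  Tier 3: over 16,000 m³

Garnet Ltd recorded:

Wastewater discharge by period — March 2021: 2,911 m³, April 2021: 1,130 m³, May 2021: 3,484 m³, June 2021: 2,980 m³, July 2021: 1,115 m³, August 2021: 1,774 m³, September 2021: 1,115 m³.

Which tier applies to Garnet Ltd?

Combined wastewater discharge: 2,911 m³ + 1,130 m³ + 3,484 m³ + 2,980 m³ + 1,115 m³ + 1,774 m³ + 1,115 m³ = 14,509 m³.
14,000 m³ < 14,509 m³ ≤ 16,000 m³, so Tier 2 applies.

Tier 2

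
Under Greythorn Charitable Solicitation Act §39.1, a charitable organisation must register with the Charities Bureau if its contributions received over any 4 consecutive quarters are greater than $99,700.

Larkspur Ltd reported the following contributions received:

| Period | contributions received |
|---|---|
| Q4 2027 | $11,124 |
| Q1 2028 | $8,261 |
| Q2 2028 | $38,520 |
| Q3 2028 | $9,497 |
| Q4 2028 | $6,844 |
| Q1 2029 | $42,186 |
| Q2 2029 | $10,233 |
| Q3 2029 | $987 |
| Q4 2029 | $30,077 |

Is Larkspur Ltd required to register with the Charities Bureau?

No

Q4 2027–Q3 2028: $11,124 + $8,261 + $38,520 + $9,497 = $67,402 (under)
Q1 2028–Q4 2028: $8,261 + $38,520 + $9,497 + $6,844 = $63,122 (under)
Q2 2028–Q1 2029: $38,520 + $9,497 + $6,844 + $42,186 = $97,047 (under)
Q3 2028–Q2 2029: $9,497 + $6,844 + $42,186 + $10,233 = $68,760 (under)
Q4 2028–Q3 2029: $6,844 + $42,186 + $10,233 + $987 = $60,250 (under)
Q1 2029–Q4 2029: $42,186 + $10,233 + $987 + $30,077 = $83,483 (under)
No window exceeds $99,700.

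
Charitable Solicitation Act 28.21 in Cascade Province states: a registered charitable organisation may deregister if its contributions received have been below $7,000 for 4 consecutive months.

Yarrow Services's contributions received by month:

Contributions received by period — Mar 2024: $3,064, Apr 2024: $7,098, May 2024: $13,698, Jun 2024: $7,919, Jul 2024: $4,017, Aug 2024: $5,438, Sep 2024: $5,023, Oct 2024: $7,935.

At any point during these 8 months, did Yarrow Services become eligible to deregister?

No

Months below $7,000: Mar 2024, Jul 2024, Aug 2024, Sep 2024.
Longest run of consecutive months below the threshold: 3.
3 < 4, so Yarrow Services never became eligible.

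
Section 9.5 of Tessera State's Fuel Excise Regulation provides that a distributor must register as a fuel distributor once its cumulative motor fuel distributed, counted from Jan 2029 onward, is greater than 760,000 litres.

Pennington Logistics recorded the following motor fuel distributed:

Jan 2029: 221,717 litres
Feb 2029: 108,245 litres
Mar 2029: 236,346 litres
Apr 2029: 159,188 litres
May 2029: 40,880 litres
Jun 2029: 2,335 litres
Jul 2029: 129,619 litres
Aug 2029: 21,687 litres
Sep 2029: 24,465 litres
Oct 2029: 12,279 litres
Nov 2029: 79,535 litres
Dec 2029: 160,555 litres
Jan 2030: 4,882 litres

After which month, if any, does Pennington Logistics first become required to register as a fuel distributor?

May 2029

Through Jan 2029: 221,717 litres
Through Feb 2029: 329,962 litres
Through Mar 2029: 566,308 litres
Through Apr 2029: 725,496 litres
Through May 2029: 766,376 litres ← exceeds threshold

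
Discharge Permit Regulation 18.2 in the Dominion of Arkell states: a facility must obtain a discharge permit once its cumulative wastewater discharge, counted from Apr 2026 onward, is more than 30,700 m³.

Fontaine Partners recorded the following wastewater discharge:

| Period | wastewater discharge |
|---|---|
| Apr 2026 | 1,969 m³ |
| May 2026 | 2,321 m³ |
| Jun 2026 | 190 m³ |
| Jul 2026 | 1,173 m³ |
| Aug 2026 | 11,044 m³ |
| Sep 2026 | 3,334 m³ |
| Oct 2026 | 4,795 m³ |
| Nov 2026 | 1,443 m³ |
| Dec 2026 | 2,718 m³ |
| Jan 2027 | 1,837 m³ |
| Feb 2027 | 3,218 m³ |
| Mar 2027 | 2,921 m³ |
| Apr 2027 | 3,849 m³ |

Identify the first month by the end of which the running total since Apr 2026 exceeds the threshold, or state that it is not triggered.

Jan 2027

Through Apr 2026: 1,969 m³
Through May 2026: 4,290 m³
Through Jun 2026: 4,480 m³
Through Jul 2026: 5,653 m³
Through Aug 2026: 16,697 m³
Through Sep 2026: 20,031 m³
Through Oct 2026: 24,826 m³
Through Nov 2026: 26,269 m³
Through Dec 2026: 28,987 m³
Through Jan 2027: 30,824 m³ ← exceeds threshold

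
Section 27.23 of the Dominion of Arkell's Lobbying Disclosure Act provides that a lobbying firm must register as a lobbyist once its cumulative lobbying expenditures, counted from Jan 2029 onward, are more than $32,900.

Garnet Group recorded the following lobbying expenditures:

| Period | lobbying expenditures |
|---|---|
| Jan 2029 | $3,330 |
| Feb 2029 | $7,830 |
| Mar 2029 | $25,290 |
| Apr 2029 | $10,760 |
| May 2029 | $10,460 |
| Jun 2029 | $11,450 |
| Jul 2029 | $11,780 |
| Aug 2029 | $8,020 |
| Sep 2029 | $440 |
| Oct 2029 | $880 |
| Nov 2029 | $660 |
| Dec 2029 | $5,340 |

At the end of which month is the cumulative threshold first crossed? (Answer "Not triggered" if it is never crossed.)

Mar 2029

Through Jan 2029: $3,330
Through Feb 2029: $11,160
Through Mar 2029: $36,450 ← exceeds threshold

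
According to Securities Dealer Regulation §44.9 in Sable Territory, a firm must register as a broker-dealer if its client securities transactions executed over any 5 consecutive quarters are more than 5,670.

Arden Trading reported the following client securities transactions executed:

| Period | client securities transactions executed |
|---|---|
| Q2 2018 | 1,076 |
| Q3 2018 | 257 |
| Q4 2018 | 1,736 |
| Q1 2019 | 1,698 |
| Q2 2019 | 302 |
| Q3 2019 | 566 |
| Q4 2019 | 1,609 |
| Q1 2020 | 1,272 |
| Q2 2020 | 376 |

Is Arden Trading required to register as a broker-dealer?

Yes

Q2 2018–Q2 2019: 1,076 + 257 + 1,736 + 1,698 + 302 = 5,069 (under)
Q3 2018–Q3 2019: 257 + 1,736 + 1,698 + 302 + 566 = 4,559 (under)
Q4 2018–Q4 2019: 1,736 + 1,698 + 302 + 566 + 1,609 = 5,911 (over)
Q1 2019–Q1 2020: 1,698 + 302 + 566 + 1,609 + 1,272 = 5,447 (under)
Q2 2019–Q2 2020: 302 + 566 + 1,609 + 1,272 + 376 = 4,125 (under)
At least one window exceeds 5,670.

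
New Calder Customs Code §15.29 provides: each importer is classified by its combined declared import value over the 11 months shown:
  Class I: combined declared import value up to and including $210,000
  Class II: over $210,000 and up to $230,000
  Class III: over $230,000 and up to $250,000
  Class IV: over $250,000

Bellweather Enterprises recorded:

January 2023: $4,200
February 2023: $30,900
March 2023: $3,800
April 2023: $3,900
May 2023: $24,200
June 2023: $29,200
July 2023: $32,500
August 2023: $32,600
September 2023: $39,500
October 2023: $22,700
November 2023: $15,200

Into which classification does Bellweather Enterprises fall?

Class III

Combined declared import value: $4,200 + $30,900 + $3,800 + $3,900 + $24,200 + $29,200 + $32,500 + $32,600 + $39,500 + $22,700 + $15,200 = $238,700.
$230,000 < $238,700 ≤ $250,000, so Class III applies.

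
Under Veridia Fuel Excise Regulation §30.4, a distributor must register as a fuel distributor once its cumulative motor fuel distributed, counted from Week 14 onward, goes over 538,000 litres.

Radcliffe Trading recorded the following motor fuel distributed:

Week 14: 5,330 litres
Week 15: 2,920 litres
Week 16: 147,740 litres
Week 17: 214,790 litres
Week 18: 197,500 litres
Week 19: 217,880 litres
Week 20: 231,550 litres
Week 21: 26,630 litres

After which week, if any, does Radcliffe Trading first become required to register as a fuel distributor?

Week 18

Through Week 14: 5,330 litres
Through Week 15: 8,250 litres
Through Week 16: 155,990 litres
Through Week 17: 370,780 litres
Through Week 18: 568,280 litres ← exceeds threshold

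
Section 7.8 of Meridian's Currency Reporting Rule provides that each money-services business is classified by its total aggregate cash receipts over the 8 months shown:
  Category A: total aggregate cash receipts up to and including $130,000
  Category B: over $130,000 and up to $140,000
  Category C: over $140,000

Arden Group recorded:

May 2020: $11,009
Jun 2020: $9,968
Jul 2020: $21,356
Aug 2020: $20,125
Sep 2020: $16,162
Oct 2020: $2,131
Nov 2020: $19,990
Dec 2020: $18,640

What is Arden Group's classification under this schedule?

Category A

Total aggregate cash receipts: $11,009 + $9,968 + $21,356 + $20,125 + $16,162 + $2,131 + $19,990 + $18,640 = $119,381.
$119,381 ≤ $130,000, so Category A applies.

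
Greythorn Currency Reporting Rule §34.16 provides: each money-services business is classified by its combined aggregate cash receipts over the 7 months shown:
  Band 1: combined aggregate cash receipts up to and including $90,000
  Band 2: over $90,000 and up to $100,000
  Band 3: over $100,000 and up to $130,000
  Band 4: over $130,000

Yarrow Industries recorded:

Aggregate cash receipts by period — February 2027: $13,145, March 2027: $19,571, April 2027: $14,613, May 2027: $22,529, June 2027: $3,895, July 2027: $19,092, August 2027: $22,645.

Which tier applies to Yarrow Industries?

Band 3

Combined aggregate cash receipts: $13,145 + $19,571 + $14,613 + $22,529 + $3,895 + $19,092 + $22,645 = $115,490.
$100,000 < $115,490 ≤ $130,000, so Band 3 applies.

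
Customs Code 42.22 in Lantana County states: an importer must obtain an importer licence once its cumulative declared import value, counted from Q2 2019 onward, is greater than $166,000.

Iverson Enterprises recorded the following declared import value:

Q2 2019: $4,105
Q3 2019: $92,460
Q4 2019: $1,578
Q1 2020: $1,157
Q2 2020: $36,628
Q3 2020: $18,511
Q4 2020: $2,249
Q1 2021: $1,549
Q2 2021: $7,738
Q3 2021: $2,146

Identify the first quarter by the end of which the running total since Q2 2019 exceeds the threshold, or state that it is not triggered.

Q3 2021

Through Q2 2019: $4,105
Through Q3 2019: $96,565
Through Q4 2019: $98,143
Through Q1 2020: $99,300
Through Q2 2020: $135,928
Through Q3 2020: $154,439
Through Q4 2020: $156,688
Through Q1 2021: $158,237
Through Q2 2021: $165,975
Through Q3 2021: $168,121 ← exceeds threshold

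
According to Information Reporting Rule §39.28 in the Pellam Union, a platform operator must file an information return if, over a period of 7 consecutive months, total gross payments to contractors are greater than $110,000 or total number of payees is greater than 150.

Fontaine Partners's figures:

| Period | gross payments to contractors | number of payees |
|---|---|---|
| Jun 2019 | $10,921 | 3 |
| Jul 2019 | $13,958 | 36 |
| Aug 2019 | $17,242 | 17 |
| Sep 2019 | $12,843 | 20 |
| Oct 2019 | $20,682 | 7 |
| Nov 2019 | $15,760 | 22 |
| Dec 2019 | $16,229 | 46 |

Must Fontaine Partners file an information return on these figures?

Total gross payments to contractors: $10,921 + $13,958 + $17,242 + $12,843 + $20,682 + $15,760 + $16,229 = $107,635 (≤ $110,000).
Total number of payees: 3 + 36 + 17 + 20 + 7 + 22 + 46 = 151 (> 150).
The test is 'or': at least one threshold is exceeded.

Yes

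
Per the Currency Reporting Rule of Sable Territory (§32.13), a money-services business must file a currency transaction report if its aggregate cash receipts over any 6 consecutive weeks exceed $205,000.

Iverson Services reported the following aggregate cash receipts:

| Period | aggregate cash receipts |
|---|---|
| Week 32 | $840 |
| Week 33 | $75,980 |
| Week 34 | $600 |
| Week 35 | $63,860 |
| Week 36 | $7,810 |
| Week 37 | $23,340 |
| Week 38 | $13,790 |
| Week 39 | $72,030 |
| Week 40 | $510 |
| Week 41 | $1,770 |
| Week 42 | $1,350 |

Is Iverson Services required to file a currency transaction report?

Week 32–Week 37: $840 + $75,980 + $600 + $63,860 + $7,810 + $23,340 = $172,430 (under)
Week 33–Week 38: $75,980 + $600 + $63,860 + $7,810 + $23,340 + $13,790 = $185,380 (under)
Week 34–Week 39: $600 + $63,860 + $7,810 + $23,340 + $13,790 + $72,030 = $181,430 (under)
Week 35–Week 40: $63,860 + $7,810 + $23,340 + $13,790 + $72,030 + $510 = $181,340 (under)
Week 36–Week 41: $7,810 + $23,340 + $13,790 + $72,030 + $510 + $1,770 = $119,250 (under)
Week 37–Week 42: $23,340 + $13,790 + $72,030 + $510 + $1,770 + $1,350 = $112,790 (under)
No window exceeds $205,000.

No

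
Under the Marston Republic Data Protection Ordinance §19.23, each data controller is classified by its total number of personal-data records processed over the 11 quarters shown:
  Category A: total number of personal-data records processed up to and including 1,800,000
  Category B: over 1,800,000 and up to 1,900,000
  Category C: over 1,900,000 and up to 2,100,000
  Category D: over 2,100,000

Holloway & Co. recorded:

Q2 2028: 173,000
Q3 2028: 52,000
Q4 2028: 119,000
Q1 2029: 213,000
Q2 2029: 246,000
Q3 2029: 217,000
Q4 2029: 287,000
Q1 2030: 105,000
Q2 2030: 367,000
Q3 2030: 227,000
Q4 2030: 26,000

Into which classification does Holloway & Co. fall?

Category C

Total number of personal-data records processed: 173,000 + 52,000 + 119,000 + 213,000 + 246,000 + 217,000 + 287,000 + 105,000 + 367,000 + 227,000 + 26,000 = 2,032,000.
1,900,000 < 2,032,000 ≤ 2,100,000, so Category C applies.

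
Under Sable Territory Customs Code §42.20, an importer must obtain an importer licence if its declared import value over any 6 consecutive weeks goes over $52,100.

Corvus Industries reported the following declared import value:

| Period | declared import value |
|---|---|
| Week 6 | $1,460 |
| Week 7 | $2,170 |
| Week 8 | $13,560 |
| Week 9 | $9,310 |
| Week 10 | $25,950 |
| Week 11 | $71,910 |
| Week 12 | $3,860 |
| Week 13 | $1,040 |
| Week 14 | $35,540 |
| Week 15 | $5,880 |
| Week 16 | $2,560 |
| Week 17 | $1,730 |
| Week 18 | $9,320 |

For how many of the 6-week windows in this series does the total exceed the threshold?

Week 6–Week 11: $1,460 + $2,170 + $13,560 + $9,310 + $25,950 + $71,910 = $124,360 (over)
Week 7–Week 12: $2,170 + $13,560 + $9,310 + $25,950 + $71,910 + $3,860 = $126,760 (over)
Week 8–Week 13: $13,560 + $9,310 + $25,950 + $71,910 + $3,860 + $1,040 = $125,630 (over)
Week 9–Week 14: $9,310 + $25,950 + $71,910 + $3,860 + $1,040 + $35,540 = $147,610 (over)
Week 10–Week 15: $25,950 + $71,910 + $3,860 + $1,040 + $35,540 + $5,880 = $144,180 (over)
Week 11–Week 16: $71,910 + $3,860 + $1,040 + $35,540 + $5,880 + $2,560 = $120,790 (over)
Week 12–Week 17: $3,860 + $1,040 + $35,540 + $5,880 + $2,560 + $1,730 = $50,610 (under)
Week 13–Week 18: $1,040 + $35,540 + $5,880 + $2,560 + $1,730 + $9,320 = $56,070 (over)
7 windows exceed the threshold.

7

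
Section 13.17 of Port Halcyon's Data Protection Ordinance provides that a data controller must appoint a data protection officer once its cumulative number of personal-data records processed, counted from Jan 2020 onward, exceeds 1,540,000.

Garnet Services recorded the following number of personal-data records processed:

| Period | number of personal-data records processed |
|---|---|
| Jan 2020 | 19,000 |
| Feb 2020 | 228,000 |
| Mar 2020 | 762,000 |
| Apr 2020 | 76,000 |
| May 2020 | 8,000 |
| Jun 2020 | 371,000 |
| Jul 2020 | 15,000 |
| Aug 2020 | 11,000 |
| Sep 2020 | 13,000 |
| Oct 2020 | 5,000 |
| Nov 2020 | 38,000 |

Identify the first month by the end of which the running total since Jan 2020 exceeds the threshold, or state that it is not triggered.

Nov 2020

Through Jan 2020: 19,000
Through Feb 2020: 247,000
Through Mar 2020: 1,009,000
Through Apr 2020: 1,085,000
Through May 2020: 1,093,000
Through Jun 2020: 1,464,000
Through Jul 2020: 1,479,000
Through Aug 2020: 1,490,000
Through Sep 2020: 1,503,000
Through Oct 2020: 1,508,000
Through Nov 2020: 1,546,000 ← exceeds threshold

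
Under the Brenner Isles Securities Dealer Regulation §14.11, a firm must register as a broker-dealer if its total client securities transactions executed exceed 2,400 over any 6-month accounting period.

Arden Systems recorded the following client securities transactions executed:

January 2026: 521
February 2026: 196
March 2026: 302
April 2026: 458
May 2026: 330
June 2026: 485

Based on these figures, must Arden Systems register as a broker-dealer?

Total client securities transactions executed: 521 + 196 + 302 + 458 + 330 + 485 = 2,292.
2,292 ≤ 2,400, so the threshold is not exceeded.

No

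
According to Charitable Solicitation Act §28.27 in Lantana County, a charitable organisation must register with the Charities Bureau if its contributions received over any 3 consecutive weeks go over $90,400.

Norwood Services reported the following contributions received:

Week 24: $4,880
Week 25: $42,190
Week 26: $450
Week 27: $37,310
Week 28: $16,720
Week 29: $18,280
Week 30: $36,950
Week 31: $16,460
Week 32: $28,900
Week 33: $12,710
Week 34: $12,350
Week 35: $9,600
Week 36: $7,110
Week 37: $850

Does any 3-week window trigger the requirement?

No

Week 24–Week 26: $4,880 + $42,190 + $450 = $47,520 (under)
Week 25–Week 27: $42,190 + $450 + $37,310 = $79,950 (under)
Week 26–Week 28: $450 + $37,310 + $16,720 = $54,480 (under)
Week 27–Week 29: $37,310 + $16,720 + $18,280 = $72,310 (under)
Week 28–Week 30: $16,720 + $18,280 + $36,950 = $71,950 (under)
Week 29–Week 31: $18,280 + $36,950 + $16,460 = $71,690 (under)
Week 30–Week 32: $36,950 + $16,460 + $28,900 = $82,310 (under)
Week 31–Week 33: $16,460 + $28,900 + $12,710 = $58,070 (under)
Week 32–Week 34: $28,900 + $12,710 + $12,350 = $53,960 (under)
Week 33–Week 35: $12,710 + $12,350 + $9,600 = $34,660 (under)
Week 34–Week 36: $12,350 + $9,600 + $7,110 = $29,060 (under)
Week 35–Week 37: $9,600 + $7,110 + $850 = $17,560 (under)
No window exceeds $90,400.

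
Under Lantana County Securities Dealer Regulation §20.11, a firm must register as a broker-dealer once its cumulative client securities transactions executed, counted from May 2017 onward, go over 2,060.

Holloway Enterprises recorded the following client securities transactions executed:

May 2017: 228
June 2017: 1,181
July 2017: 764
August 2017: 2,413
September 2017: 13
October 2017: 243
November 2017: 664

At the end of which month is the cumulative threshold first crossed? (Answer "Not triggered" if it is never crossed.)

Through May 2017: 228
Through June 2017: 1,409
Through July 2017: 2,173 ← exceeds threshold

July 2017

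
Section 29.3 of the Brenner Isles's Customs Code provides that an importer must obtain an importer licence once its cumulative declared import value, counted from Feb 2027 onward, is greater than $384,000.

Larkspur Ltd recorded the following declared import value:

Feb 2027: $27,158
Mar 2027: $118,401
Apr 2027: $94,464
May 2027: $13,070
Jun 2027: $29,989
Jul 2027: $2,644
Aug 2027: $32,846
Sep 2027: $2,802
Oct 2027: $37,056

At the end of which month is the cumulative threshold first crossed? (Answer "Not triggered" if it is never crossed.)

Through Feb 2027: $27,158
Through Mar 2027: $145,559
Through Apr 2027: $240,023
Through May 2027: $253,093
Through Jun 2027: $283,082
Through Jul 2027: $285,726
Through Aug 2027: $318,572
Through Sep 2027: $321,374
Through Oct 2027: $358,430
Final cumulative total $358,430 ≤ $384,000; the threshold is never exceeded.

Not triggered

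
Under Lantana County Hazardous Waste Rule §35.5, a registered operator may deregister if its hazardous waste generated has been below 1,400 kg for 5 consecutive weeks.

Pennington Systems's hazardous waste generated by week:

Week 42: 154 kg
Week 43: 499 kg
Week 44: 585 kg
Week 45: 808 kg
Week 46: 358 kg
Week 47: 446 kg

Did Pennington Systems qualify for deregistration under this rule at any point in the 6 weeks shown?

Yes

Weeks below 1,400 kg: Week 42, Week 43, Week 44, Week 45, Week 46, Week 47.
Longest run of consecutive weeks below the threshold: 6.
6 ≥ 5, so Pennington Systems became eligible.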